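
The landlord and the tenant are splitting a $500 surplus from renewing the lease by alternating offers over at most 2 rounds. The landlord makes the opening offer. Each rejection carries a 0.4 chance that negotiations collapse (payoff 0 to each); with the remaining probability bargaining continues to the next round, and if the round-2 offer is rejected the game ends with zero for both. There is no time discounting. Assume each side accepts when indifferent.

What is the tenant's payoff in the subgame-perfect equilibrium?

Round 2 (the tenant proposes): rejection yields 0 for the landlord; the tenant offers 0 and keeps 500.
Round 1 (the landlord proposes): rejecting gives the tenant an expected 0.6 × 500 = 300, so the landlord offers 300, keeping 200.

300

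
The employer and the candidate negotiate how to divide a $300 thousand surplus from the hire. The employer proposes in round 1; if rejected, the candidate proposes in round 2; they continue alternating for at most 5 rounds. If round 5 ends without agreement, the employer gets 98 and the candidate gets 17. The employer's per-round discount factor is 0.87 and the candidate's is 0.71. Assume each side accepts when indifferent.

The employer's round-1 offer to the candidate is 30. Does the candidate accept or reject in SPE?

Reject

Round 5 (the employer proposes): the candidate gets 17 if talks fail, so the employer offers 17 and keeps 283.
Round 4 (the candidate proposes): the employer can get 283 next round, worth 0.87 × 283 = 246.21 now. The candidate offers 246.21 and keeps 300 − 246.21 = 53.79.
Round 3 (the employer proposes): the candidate can get 53.79 next round, worth 0.71 × 53.79 = 38.1909 now, so the employer offers 38.1909, keeping 261.8091.
Round 2 (the candidate proposes): the employer can get 261.8091 next round, worth 0.87 × 261.8091 = 227.773917 now. The candidate offers 227.773917 and keeps 300 − 227.773917 = 72.226083.
So by rejecting in round 1, the candidate gets 72.226083 next round, worth 0.71 × 72.226083 = 51.28051893 now.
Offer 30 < 51.28051893, so the candidate rejects.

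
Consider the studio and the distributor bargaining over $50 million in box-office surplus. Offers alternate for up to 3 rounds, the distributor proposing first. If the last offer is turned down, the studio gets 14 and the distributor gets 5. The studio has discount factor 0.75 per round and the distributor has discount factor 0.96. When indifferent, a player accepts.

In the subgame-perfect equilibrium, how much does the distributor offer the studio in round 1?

Round 3 (the distributor proposes): the studio gets 14 if talks fail, so the distributor offers 14 and keeps 36.
Round 2 (the studio proposes): the distributor can get 36 next round, worth 0.96 × 36 = 34.56 now; the studio offers that and keeps 15.44.
Round 1 (the distributor proposes): the studio can get 15.44 next round, worth 0.75 × 15.44 = 11.58 now. The distributor offers 11.58 and keeps 50 − 11.58 = 38.42.

11.58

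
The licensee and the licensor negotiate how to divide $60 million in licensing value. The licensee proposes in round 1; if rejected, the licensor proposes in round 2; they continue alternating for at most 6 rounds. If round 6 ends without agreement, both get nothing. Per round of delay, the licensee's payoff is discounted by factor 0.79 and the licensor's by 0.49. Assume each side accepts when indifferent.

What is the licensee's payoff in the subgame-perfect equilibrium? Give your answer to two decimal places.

Round 6 (the licensor proposes): rejection yields 0 for the licensee; the licensor offers 0 and keeps 60.
Round 5 (the licensee proposes): the licensor can get 60 next round, worth 0.49 × 60 = 29.4 now; the licensee offers that and keeps 30.6.
Round 4 (the licensor proposes): the licensee can get 30.6 next round, worth 0.79 × 30.6 = 24.174 now. The licensor offers 24.174 and keeps 60 − 24.174 = 35.826.
Round 3 (the licensee proposes): the licensor can get 35.826 next round, worth 0.49 × 35.826 = 17.55474 now. The licensee offers 17.55474 and keeps 60 − 17.55474 = 42.44526.
Round 2 (the licensor proposes): the licensee can get 42.44526 next round, worth 0.79 × 42.44526 = 33.5317554 now. The licensor offers 33.5317554 and keeps 60 − 33.5317554 = 26.4682446.
Round 1 (the licensee proposes): the licensor can get 26.4682446 next round, worth 0.49 × 26.4682446 = 12.969439854 now; the licensee offers that and keeps 47.030560146.

47.03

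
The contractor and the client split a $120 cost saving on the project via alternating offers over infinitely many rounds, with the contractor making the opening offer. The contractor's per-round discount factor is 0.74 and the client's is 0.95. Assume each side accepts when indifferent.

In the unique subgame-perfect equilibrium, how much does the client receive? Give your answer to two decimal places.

99.80

In a stationary SPE each proposer offers the other exactly their discounted continuation value.
If the contractor keeps x when proposing and the client keeps y when proposing, then x = 120 − 0.95y and y = 120 − 0.74x.
Solving: x = 120(1 − 0.95) / (1 − 0.74·0.95) = 6 / 0.297 ≈ 20.2020.
The client gets 120 − 20.2020 ≈ 99.7980.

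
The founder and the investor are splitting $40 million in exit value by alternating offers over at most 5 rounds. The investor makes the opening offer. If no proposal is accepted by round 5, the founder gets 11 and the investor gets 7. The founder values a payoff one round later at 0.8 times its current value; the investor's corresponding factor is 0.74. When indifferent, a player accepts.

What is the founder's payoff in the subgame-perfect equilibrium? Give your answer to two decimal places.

Round 5 (the investor proposes): the founder gets 11 if talks fail, so the investor offers 11 and keeps 29.
Round 4 (the founder proposes): the investor can get 29 next round, worth 0.74 × 29 = 21.46 now. The founder offers 21.46 and keeps 40 − 21.46 = 18.54.
Round 3 (the investor proposes): the founder can get 18.54 next round, worth 0.8 × 18.54 = 14.832 now. The investor offers 14.832 and keeps 40 − 14.832 = 25.168.
Round 2 (the founder proposes): the investor can get 25.168 next round, worth 0.74 × 25.168 = 18.62432 now. The founder offers 18.62432 and keeps 40 − 18.62432 = 21.37568.
Round 1 (the investor proposes): the founder can get 21.37568 next round, worth 0.8 × 21.37568 = 17.100544 now, so the investor offers 17.100544, keeping 22.899456.

17.10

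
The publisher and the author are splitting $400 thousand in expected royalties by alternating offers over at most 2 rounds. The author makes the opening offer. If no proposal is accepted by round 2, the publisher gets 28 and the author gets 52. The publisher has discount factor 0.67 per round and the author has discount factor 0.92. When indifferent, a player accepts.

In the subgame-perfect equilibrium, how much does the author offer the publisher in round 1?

Solve by backward induction from round 2.
Round 2 (the publisher proposes): the author gets 52 if talks fail, so the publisher offers 52 and keeps 348.
Round 1 (the author proposes): the publisher can get 348 next round, worth 0.67 × 348 = 233.16 now, so the author offers 233.16, keeping 166.84.

233.16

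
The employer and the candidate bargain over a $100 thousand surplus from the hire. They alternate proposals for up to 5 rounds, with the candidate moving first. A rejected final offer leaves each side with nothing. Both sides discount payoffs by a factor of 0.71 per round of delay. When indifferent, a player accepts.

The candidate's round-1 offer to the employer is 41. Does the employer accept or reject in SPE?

Round 5 (the candidate proposes): the employer will accept anything ≥ 0, so the candidate offers 0 and keeps 100.
Round 4 (the employer proposes): the candidate can get 100 next round, worth 0.71 × 100 = 71 now; the employer offers that and keeps 29.
Round 3 (the candidate proposes): the employer can get 29 next round, worth 0.71 × 29 = 20.59 now; the candidate offers that and keeps 79.41.
Round 2 (the employer proposes): the candidate can get 79.41 next round, worth 0.71 × 79.41 = 56.3811 now, so the employer offers 56.3811, keeping 43.6189.
So by rejecting in round 1, the employer gets 43.6189 next round, worth 0.71 × 43.6189 = 30.969419 now.
Offer 41 ≥ 30.969419, so the employer accepts.

Accept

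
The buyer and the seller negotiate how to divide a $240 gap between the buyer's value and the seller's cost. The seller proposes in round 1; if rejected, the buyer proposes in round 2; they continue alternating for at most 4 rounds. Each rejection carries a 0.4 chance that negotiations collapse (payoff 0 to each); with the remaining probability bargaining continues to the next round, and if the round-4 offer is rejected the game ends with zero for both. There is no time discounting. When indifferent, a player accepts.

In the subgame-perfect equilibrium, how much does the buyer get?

By backward induction:
Round 4 (the buyer proposes): the seller will accept anything ≥ 0, so the buyer offers 0 and keeps 240.
Round 3 (the seller proposes): rejecting gives the buyer an expected 0.6 × 240 = 144. The seller offers 144 and keeps 240 − 144 = 96.
Round 2 (the buyer proposes): rejecting gives the seller an expected 0.6 × 96 = 57.6; the buyer offers that and keeps 182.4.
Round 1 (the seller proposes): rejecting gives the buyer an expected 0.6 × 182.4 = 109.44, so the seller offers 109.44, keeping 130.56.

109.44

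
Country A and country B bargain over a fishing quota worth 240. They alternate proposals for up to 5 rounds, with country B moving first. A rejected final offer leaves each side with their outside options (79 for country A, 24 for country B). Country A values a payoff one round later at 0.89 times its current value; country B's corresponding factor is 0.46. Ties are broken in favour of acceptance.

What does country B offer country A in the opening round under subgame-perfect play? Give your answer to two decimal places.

Solve by backward induction from round 5.
Round 5 (country B proposes): country A gets 79 if talks fail, so country B offers 79 and keeps 161.
Round 4 (country A proposes): country B can get 161 next round, worth 0.46 × 161 = 74.06 now; country A offers that and keeps 165.94.
Round 3 (country B proposes): country A can get 165.94 next round, worth 0.89 × 165.94 = 147.6866 now; country B offers that and keeps 92.3134.
Round 2 (country A proposes): country B can get 92.3134 next round, worth 0.46 × 92.3134 = 42.464164 now. Country A offers 42.464164 and keeps 240 − 42.464164 = 197.535836.
Round 1 (country B proposes): country A can get 197.535836 next round, worth 0.89 × 197.535836 = 175.80689404 now, so country B offers 175.80689404, keeping 64.19310596.

175.81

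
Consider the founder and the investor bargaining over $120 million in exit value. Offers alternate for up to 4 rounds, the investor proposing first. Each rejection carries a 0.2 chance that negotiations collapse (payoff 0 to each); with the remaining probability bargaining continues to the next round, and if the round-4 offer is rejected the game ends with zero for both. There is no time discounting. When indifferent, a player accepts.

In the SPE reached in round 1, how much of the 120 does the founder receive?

80.64

Round 4 (the founder proposes): the investor will accept anything ≥ 0, so the founder offers 0 and keeps 120.
Round 3 (the investor proposes): rejecting gives the founder an expected 0.8 × 120 = 96; the investor offers that and keeps 24.
Round 2 (the founder proposes): rejecting gives the investor an expected 0.8 × 24 = 19.2. The founder offers 19.2 and keeps 120 − 19.2 = 100.8.
Round 1 (the investor proposes): rejecting gives the founder an expected 0.8 × 100.8 = 80.64. The investor offers 80.64 and keeps 120 − 80.64 = 39.36.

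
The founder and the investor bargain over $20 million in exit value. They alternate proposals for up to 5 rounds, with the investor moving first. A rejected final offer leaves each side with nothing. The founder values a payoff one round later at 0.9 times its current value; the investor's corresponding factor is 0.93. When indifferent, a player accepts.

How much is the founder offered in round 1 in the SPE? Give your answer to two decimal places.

Round 5 (the investor proposes): rejection yields 0 for the founder; the investor offers 0 and keeps 20.
Round 4 (the founder proposes): the investor can get 20 next round, worth 0.93 × 20 = 18.6 now, so the founder offers 18.6, keeping 1.4.
Round 3 (the investor proposes): the founder can get 1.4 next round, worth 0.9 × 1.4 = 1.26 now; the investor offers that and keeps 18.74.
Round 2 (the founder proposes): the investor can get 18.74 next round, worth 0.93 × 18.74 = 17.4282 now. The founder offers 17.4282 and keeps 20 − 17.4282 = 2.5718.
Round 1 (the investor proposes): the founder can get 2.5718 next round, worth 0.9 × 2.5718 = 2.31462 now. The investor offers 2.31462 and keeps 20 − 2.31462 = 17.68538.

2.31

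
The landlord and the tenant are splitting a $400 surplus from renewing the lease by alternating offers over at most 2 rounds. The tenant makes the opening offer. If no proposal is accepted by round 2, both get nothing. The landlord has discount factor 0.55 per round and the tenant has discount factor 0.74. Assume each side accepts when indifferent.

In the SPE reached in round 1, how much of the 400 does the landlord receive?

220

Round 2 (the landlord proposes): the tenant will accept anything ≥ 0, so the landlord offers 0 and keeps 400.
Round 1 (the tenant proposes): the landlord can get 400 next round, worth 0.55 × 400 = 220 now; the tenant offers that and keeps 180.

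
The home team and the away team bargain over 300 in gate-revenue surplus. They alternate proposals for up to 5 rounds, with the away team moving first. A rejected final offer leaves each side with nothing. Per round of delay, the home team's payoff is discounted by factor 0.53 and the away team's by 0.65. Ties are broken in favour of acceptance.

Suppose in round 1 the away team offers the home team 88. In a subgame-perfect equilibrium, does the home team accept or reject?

Work out the home team's continuation value if the offer is rejected.
Round 5 (the away team proposes): the home team will accept anything ≥ 0, so the away team offers 0 and keeps 300.
Round 4 (the home team proposes): the away team can get 300 next round, worth 0.65 × 300 = 195 now; the home team offers that and keeps 105.
Round 3 (the away team proposes): the home team can get 105 next round, worth 0.53 × 105 = 55.65 now, so the away team offers 55.65, keeping 244.35.
Round 2 (the home team proposes): the away team can get 244.35 next round, worth 0.65 × 244.35 = 158.8275 now, so the home team offers 158.8275, keeping 141.1725.
So by rejecting in round 1, the home team gets 141.1725 next round, worth 0.53 × 141.1725 = 74.821425 now.
Offer 88 ≥ 74.821425, so the home team accepts.

Accept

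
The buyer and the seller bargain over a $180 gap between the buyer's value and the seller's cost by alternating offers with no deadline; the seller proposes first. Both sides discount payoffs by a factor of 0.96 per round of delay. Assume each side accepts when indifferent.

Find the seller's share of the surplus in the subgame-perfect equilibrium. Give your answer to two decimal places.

91.84

When the seller proposes, the buyer accepts any offer worth at least 0.96 times what the buyer would get by proposing next round; and vice versa.
This gives x = 180 − 0.96y and y = 180 − 0.96x, where x and y are each side's share when it proposes.
Hence (1 − 0.96·0.96)x = 180(1 − 0.96), i.e. 0.0784·x = 7.2.
x ≈ 91.8367; the buyer's share is 180 − x ≈ 88.1633.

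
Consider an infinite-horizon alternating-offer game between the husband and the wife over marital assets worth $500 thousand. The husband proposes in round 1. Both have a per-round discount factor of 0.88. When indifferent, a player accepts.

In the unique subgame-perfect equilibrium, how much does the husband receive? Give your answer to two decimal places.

In a stationary SPE each proposer offers the other exactly their discounted continuation value.
If the husband keeps x when proposing and the wife keeps y when proposing, then x = 500 − 0.88y and y = 500 − 0.88x.
Solving: x = 500(1 − 0.88) / (1 − 0.88·0.88) = 60 / 0.2256 ≈ 265.9574.
The wife gets 500 − 265.9574 ≈ 234.0426.

265.96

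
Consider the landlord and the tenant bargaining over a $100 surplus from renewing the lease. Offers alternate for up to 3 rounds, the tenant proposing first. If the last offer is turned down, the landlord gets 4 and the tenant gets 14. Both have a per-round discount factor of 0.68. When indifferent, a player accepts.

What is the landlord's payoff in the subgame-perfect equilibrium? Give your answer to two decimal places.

23.61

Round 3 (the tenant proposes): the landlord gets 4 if talks fail, so the tenant offers 4 and keeps 96.
Round 2 (the landlord proposes): the tenant can get 96 next round, worth 0.68 × 96 = 65.28 now; the landlord offers that and keeps 34.72.
Round 1 (the tenant proposes): the landlord can get 34.72 next round, worth 0.68 × 34.72 = 23.6096 now, so the tenant offers 23.6096, keeping 76.3904.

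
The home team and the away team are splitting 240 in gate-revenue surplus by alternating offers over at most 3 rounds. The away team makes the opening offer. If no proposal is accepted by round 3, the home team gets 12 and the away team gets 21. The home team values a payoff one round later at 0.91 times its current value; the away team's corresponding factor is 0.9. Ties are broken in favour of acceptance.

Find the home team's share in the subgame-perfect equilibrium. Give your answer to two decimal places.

Round 3 (the away team proposes): the home team gets 12 if talks fail, so the away team offers 12 and keeps 228.
Round 2 (the home team proposes): the away team can get 228 next round, worth 0.9 × 228 = 205.2 now, so the home team offers 205.2, keeping 34.8.
Round 1 (the away team proposes): the home team can get 34.8 next round, worth 0.91 × 34.8 = 31.668 now; the away team offers that and keeps 208.332.

31.67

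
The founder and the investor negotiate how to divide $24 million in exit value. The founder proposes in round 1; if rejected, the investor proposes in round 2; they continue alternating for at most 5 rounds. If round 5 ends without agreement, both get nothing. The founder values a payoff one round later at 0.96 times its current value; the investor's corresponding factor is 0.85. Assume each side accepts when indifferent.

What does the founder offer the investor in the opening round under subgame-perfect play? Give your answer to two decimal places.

1.48

By backward induction:
Round 5 (the founder proposes): rejection yields 0 for the investor; the founder offers 0 and keeps 24.
Round 4 (the investor proposes): the founder can get 24 next round, worth 0.96 × 24 = 23.04 now. The investor offers 23.04 and keeps 24 − 23.04 = 0.96.
Round 3 (the founder proposes): the investor can get 0.96 next round, worth 0.85 × 0.96 = 0.816 now; the founder offers that and keeps 23.184.
Round 2 (the investor proposes): the founder can get 23.184 next round, worth 0.96 × 23.184 = 22.25664 now; the investor offers that and keeps 1.74336.
Round 1 (the founder proposes): the investor can get 1.74336 next round, worth 0.85 × 1.74336 = 1.481856 now. The founder offers 1.481856 and keeps 24 − 1.481856 = 22.518144.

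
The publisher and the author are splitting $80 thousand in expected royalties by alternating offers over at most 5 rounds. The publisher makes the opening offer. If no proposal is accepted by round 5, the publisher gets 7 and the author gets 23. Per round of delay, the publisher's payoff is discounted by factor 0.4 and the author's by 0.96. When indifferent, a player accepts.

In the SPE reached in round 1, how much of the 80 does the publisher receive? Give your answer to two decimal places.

12.83

Round 5 (the publisher proposes): the author gets 23 if talks fail, so the publisher offers 23 and keeps 57.
Round 4 (the author proposes): the publisher can get 57 next round, worth 0.4 × 57 = 22.8 now; the author offers that and keeps 57.2.
Round 3 (the publisher proposes): the author can get 57.2 next round, worth 0.96 × 57.2 = 54.912 now, so the publisher offers 54.912, keeping 25.088.
Round 2 (the author proposes): the publisher can get 25.088 next round, worth 0.4 × 25.088 = 10.0352 now; the author offers that and keeps 69.9648.
Round 1 (the publisher proposes): the author can get 69.9648 next round, worth 0.96 × 69.9648 = 67.166208 now, so the publisher offers 67.166208, keeping 12.833792.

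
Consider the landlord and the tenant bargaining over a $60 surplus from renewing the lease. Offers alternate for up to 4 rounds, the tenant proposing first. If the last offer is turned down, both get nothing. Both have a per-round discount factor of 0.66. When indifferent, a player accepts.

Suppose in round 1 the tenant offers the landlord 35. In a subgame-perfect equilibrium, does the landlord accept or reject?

Accept

Round 4 (the landlord proposes): rejection yields 0 for the tenant; the landlord offers 0 and keeps 60.
Round 3 (the tenant proposes): the landlord can get 60 next round, worth 0.66 × 60 = 39.6 now. The tenant offers 39.6 and keeps 60 − 39.6 = 20.4.
Round 2 (the landlord proposes): the tenant can get 20.4 next round, worth 0.66 × 20.4 = 13.464 now; the landlord offers that and keeps 46.536.
So by rejecting in round 1, the landlord gets 46.536 next round, worth 0.66 × 46.536 = 30.71376 now.
Offer 35 ≥ 30.71376, so the landlord accepts.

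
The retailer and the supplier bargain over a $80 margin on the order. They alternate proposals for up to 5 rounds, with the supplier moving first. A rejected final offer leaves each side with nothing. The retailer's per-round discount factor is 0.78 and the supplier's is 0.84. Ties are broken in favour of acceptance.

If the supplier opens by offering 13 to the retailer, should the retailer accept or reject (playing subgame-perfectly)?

Reject

Round 5 (the supplier proposes): rejection yields 0 for the retailer; the supplier offers 0 and keeps 80.
Round 4 (the retailer proposes): the supplier can get 80 next round, worth 0.84 × 80 = 67.2 now, so the retailer offers 67.2, keeping 12.8.
Round 3 (the supplier proposes): the retailer can get 12.8 next round, worth 0.78 × 12.8 = 9.984 now. The supplier offers 9.984 and keeps 80 − 9.984 = 70.016.
Round 2 (the retailer proposes): the supplier can get 70.016 next round, worth 0.84 × 70.016 = 58.81344 now. The retailer offers 58.81344 and keeps 80 − 58.81344 = 21.18656.
So by rejecting in round 1, the retailer gets 21.18656 next round, worth 0.78 × 21.18656 = 16.5255168 now.
Offer 13 < 16.5255168, so the retailer rejects.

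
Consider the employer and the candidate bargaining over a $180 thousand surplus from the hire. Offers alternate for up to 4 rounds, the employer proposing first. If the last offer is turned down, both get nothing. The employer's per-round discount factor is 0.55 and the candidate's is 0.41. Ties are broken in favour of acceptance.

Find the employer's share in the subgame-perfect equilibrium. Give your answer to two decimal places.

By backward induction:
Round 4 (the candidate proposes): the employer will accept anything ≥ 0, so the candidate offers 0 and keeps 180.
Round 3 (the employer proposes): the candidate can get 180 next round, worth 0.41 × 180 = 73.8 now. The employer offers 73.8 and keeps 180 − 73.8 = 106.2.
Round 2 (the candidate proposes): the employer can get 106.2 next round, worth 0.55 × 106.2 = 58.41 now, so the candidate offers 58.41, keeping 121.59.
Round 1 (the employer proposes): the candidate can get 121.59 next round, worth 0.41 × 121.59 = 49.8519 now; the employer offers that and keeps 130.1481.

130.15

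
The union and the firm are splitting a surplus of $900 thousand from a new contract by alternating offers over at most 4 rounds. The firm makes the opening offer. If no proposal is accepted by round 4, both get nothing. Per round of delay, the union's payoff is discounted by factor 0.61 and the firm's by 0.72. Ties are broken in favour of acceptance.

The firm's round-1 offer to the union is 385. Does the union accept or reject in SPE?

Reject

Work out the union's continuation value if the offer is rejected.
Round 4 (the union proposes): rejection yields 0 for the firm; the union offers 0 and keeps 900.
Round 3 (the firm proposes): the union can get 900 next round, worth 0.61 × 900 = 549 now; the firm offers that and keeps 351.
Round 2 (the union proposes): the firm can get 351 next round, worth 0.72 × 351 = 252.72 now; the union offers that and keeps 647.28.
So by rejecting in round 1, the union gets 647.28 next round, worth 0.61 × 647.28 = 394.8408 now.
Offer 385 < 394.8408, so the union rejects.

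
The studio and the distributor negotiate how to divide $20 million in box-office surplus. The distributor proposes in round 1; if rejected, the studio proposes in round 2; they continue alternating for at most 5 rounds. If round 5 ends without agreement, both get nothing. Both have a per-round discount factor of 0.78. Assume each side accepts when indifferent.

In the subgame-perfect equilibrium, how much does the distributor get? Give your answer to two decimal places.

Round 5 (the distributor proposes): the studio will accept anything ≥ 0, so the distributor offers 0 and keeps 20.
Round 4 (the studio proposes): the distributor can get 20 next round, worth 0.78 × 20 = 15.6 now, so the studio offers 15.6, keeping 4.4.
Round 3 (the distributor proposes): the studio can get 4.4 next round, worth 0.78 × 4.4 = 3.432 now. The distributor offers 3.432 and keeps 20 − 3.432 = 16.568.
Round 2 (the studio proposes): the distributor can get 16.568 next round, worth 0.78 × 16.568 = 12.92304 now, so the studio offers 12.92304, keeping 7.07696.
Round 1 (the distributor proposes): the studio can get 7.07696 next round, worth 0.78 × 7.07696 = 5.5200288 now, so the distributor offers 5.5200288, keeping 14.4799712.

14.48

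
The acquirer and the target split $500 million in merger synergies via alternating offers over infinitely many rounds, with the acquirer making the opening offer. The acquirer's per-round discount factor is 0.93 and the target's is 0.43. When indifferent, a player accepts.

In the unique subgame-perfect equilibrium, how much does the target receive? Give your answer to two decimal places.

In a stationary SPE each proposer offers the other exactly their discounted continuation value.
If the acquirer keeps x when proposing and the target keeps y when proposing, then x = 500 − 0.43y and y = 500 − 0.93x.
Solving: x = 500(1 − 0.43) / (1 − 0.93·0.43) = 285 / 0.6001 ≈ 474.9208.
The target gets 500 − 474.9208 ≈ 25.0792.

25.08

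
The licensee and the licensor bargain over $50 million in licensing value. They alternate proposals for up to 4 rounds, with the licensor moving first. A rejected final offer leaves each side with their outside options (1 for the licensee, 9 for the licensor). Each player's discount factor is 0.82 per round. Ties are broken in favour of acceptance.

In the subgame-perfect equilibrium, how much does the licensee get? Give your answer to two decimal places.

29.99

Round 4 (the licensee proposes): the licensor gets 9 if talks fail, so the licensee offers 9 and keeps 41.
Round 3 (the licensor proposes): the licensee can get 41 next round, worth 0.82 × 41 = 33.62 now; the licensor offers that and keeps 16.38.
Round 2 (the licensee proposes): the licensor can get 16.38 next round, worth 0.82 × 16.38 = 13.4316 now; the licensee offers that and keeps 36.5684.
Round 1 (the licensor proposes): the licensee can get 36.5684 next round, worth 0.82 × 36.5684 = 29.986088 now; the licensor offers that and keeps 20.013912.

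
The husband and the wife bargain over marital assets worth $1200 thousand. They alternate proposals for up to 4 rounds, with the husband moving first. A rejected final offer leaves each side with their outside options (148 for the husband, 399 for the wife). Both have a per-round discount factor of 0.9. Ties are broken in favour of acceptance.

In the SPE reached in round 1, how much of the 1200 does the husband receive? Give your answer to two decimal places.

325.09

Work backward from the last round.
Round 4 (the wife proposes): the husband gets 148 if talks fail, so the wife offers 148 and keeps 1052.
Round 3 (the husband proposes): the wife can get 1052 next round, worth 0.9 × 1052 = 946.8 now; the husband offers that and keeps 253.2.
Round 2 (the wife proposes): the husband can get 253.2 next round, worth 0.9 × 253.2 = 227.88 now, so the wife offers 227.88, keeping 972.12.
Round 1 (the husband proposes): the wife can get 972.12 next round, worth 0.9 × 972.12 = 874.908 now. The husband offers 874.908 and keeps 1200 − 874.908 = 325.092.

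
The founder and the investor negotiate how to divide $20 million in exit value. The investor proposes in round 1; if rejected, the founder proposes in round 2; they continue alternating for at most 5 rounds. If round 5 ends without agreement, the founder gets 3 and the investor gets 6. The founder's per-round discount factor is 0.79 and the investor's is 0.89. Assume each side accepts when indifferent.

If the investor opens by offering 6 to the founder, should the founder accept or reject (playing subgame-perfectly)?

Round 5 (the investor proposes): the founder gets 3 if talks fail, so the investor offers 3 and keeps 17.
Round 4 (the founder proposes): the investor can get 17 next round, worth 0.89 × 17 = 15.13 now. The founder offers 15.13 and keeps 20 − 15.13 = 4.87.
Round 3 (the investor proposes): the founder can get 4.87 next round, worth 0.79 × 4.87 = 3.8473 now. The investor offers 3.8473 and keeps 20 − 3.8473 = 16.1527.
Round 2 (the founder proposes): the investor can get 16.1527 next round, worth 0.89 × 16.1527 = 14.375903 now, so the founder offers 14.375903, keeping 5.624097.
So by rejecting in round 1, the founder gets 5.624097 next round, worth 0.79 × 5.624097 = 4.44303663 now.
Offer 6 ≥ 4.44303663, so the founder accepts.

Accept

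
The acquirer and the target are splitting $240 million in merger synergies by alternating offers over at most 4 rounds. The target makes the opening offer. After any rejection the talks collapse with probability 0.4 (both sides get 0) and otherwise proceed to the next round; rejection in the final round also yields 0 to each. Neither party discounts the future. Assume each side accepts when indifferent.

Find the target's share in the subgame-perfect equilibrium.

130.56

By backward induction:
Round 4 (the acquirer proposes): rejection yields 0 for the target; the acquirer offers 0 and keeps 240.
Round 3 (the target proposes): rejecting gives the acquirer an expected 0.6 × 240 = 144, so the target offers 144, keeping 96.
Round 2 (the acquirer proposes): rejecting gives the target an expected 0.6 × 96 = 57.6. The acquirer offers 57.6 and keeps 240 − 57.6 = 182.4.
Round 1 (the target proposes): rejecting gives the acquirer an expected 0.6 × 182.4 = 109.44; the target offers that and keeps 130.56.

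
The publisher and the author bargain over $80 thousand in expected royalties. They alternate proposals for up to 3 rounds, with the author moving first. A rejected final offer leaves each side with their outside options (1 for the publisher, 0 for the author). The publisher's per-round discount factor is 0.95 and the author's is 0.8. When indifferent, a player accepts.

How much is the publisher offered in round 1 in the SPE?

Work backward from the last round.
Round 3 (the author proposes): the publisher gets 1 if talks fail, so the author offers 1 and keeps 79.
Round 2 (the publisher proposes): the author can get 79 next round, worth 0.8 × 79 = 63.2 now. The publisher offers 63.2 and keeps 80 − 63.2 = 16.8.
Round 1 (the author proposes): the publisher can get 16.8 next round, worth 0.95 × 16.8 = 15.96 now, so the author offers 15.96, keeping 64.04.

15.96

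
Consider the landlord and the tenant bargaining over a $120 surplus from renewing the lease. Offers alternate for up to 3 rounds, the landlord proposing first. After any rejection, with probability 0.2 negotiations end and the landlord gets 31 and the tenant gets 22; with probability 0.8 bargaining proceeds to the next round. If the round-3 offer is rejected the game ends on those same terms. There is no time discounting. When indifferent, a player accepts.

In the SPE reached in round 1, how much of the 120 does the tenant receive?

Round 3 (the landlord proposes): the tenant gets 22 if talks fail, so the landlord offers 22 and keeps 98.
Round 2 (the tenant proposes): rejecting gives the landlord an expected 0.8 × 98 + 0.2 × 31 = 84.6; the tenant offers that and keeps 35.4.
Round 1 (the landlord proposes): rejecting gives the tenant an expected 0.8 × 35.4 + 0.2 × 22 = 32.72; the landlord offers that and keeps 87.28.

32.72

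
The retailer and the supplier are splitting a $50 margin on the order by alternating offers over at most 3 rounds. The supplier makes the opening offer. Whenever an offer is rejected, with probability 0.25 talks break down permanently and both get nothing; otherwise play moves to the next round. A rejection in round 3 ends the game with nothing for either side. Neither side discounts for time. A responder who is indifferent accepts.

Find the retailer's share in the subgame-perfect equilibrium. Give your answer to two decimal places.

9.38

By backward induction:
Round 3 (the supplier proposes): the retailer will accept anything ≥ 0, so the supplier offers 0 and keeps 50.
Round 2 (the retailer proposes): rejecting gives the supplier an expected 0.75 × 50 = 37.5; the retailer offers that and keeps 12.5.
Round 1 (the supplier proposes): rejecting gives the retailer an expected 0.75 × 12.5 = 9.375. The supplier offers 9.375 and keeps 50 − 9.375 = 40.625.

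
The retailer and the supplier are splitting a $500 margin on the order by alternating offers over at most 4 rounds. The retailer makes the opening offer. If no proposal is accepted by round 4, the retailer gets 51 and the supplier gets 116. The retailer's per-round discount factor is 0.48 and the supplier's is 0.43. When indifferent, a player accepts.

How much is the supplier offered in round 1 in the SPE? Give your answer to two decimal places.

Round 4 (the supplier proposes): the retailer gets 51 if talks fail, so the supplier offers 51 and keeps 449.
Round 3 (the retailer proposes): the supplier can get 449 next round, worth 0.43 × 449 = 193.07 now; the retailer offers that and keeps 306.93.
Round 2 (the supplier proposes): the retailer can get 306.93 next round, worth 0.48 × 306.93 = 147.3264 now, so the supplier offers 147.3264, keeping 352.6736.
Round 1 (the retailer proposes): the supplier can get 352.6736 next round, worth 0.43 × 352.6736 = 151.649648 now; the retailer offers that and keeps 348.350352.

151.65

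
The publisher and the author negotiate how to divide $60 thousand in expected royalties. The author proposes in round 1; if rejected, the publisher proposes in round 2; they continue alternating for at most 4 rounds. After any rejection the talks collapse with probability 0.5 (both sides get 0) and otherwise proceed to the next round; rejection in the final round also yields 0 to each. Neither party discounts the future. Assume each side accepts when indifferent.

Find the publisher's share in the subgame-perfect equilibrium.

22.5

Round 4 (the publisher proposes): rejection yields 0 for the author; the publisher offers 0 and keeps 60.
Round 3 (the author proposes): rejecting gives the publisher an expected 0.5 × 60 = 30. The author offers 30 and keeps 60 − 30 = 30.
Round 2 (the publisher proposes): rejecting gives the author an expected 0.5 × 30 = 15, so the publisher offers 15, keeping 45.
Round 1 (the author proposes): rejecting gives the publisher an expected 0.5 × 45 = 22.5, so the author offers 22.5, keeping 37.5.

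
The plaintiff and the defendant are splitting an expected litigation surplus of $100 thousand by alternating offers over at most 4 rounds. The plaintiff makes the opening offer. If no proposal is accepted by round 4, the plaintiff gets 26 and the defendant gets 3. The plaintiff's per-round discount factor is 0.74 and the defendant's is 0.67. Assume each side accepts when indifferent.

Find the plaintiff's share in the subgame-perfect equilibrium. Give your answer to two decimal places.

Work backward from the last round.
Round 4 (the defendant proposes): the plaintiff gets 26 if talks fail, so the defendant offers 26 and keeps 74.
Round 3 (the plaintiff proposes): the defendant can get 74 next round, worth 0.67 × 74 = 49.58 now, so the plaintiff offers 49.58, keeping 50.42.
Round 2 (the defendant proposes): the plaintiff can get 50.42 next round, worth 0.74 × 50.42 = 37.3108 now; the defendant offers that and keeps 62.6892.
Round 1 (the plaintiff proposes): the defendant can get 62.6892 next round, worth 0.67 × 62.6892 = 42.001764 now. The plaintiff offers 42.001764 and keeps 100 − 42.001764 = 57.998236.

58.00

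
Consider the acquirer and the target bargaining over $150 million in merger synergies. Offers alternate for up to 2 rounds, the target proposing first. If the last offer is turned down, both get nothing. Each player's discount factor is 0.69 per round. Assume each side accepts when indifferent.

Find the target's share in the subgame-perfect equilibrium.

46.5

By backward induction:
Round 2 (the acquirer proposes): rejection yields 0 for the target; the acquirer offers 0 and keeps 150.
Round 1 (the target proposes): the acquirer can get 150 next round, worth 0.69 × 150 = 103.5 now, so the target offers 103.5, keeping 46.5.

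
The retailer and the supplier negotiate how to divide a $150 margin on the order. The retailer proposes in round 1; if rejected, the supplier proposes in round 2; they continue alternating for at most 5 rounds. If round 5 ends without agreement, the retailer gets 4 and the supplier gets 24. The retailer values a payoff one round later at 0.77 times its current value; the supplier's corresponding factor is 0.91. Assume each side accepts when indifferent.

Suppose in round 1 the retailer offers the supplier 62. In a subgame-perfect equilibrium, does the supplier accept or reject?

Reject

Round 5 (the retailer proposes): the supplier gets 24 if talks fail, so the retailer offers 24 and keeps 126.
Round 4 (the supplier proposes): the retailer can get 126 next round, worth 0.77 × 126 = 97.02 now; the supplier offers that and keeps 52.98.
Round 3 (the retailer proposes): the supplier can get 52.98 next round, worth 0.91 × 52.98 = 48.2118 now; the retailer offers that and keeps 101.7882.
Round 2 (the supplier proposes): the retailer can get 101.7882 next round, worth 0.77 × 101.7882 = 78.376914 now; the supplier offers that and keeps 71.623086.
So by rejecting in round 1, the supplier gets 71.623086 next round, worth 0.91 × 71.623086 = 65.17700826 now.
Offer 62 < 65.17700826, so the supplier rejects.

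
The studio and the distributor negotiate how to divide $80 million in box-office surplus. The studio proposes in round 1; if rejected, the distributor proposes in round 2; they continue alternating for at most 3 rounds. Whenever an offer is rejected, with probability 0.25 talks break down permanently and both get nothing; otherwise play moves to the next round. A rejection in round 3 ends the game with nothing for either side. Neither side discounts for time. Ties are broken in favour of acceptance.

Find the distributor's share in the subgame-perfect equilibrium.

Round 3 (the studio proposes): rejection yields 0 for the distributor; the studio offers 0 and keeps 80.
Round 2 (the distributor proposes): rejecting gives the studio an expected 0.75 × 80 = 60; the distributor offers that and keeps 20.
Round 1 (the studio proposes): rejecting gives the distributor an expected 0.75 × 20 = 15; the studio offers that and keeps 65.

15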